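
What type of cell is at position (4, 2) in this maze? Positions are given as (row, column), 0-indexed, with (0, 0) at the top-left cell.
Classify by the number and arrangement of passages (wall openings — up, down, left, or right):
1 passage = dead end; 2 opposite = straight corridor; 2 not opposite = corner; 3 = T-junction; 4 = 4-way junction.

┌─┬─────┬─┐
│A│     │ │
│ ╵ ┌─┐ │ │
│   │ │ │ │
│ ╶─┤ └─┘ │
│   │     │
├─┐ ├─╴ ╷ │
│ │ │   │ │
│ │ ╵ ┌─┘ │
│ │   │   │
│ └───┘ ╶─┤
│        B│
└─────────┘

Checking cell at (4, 2):
Number of passages: 2
Cell type: corner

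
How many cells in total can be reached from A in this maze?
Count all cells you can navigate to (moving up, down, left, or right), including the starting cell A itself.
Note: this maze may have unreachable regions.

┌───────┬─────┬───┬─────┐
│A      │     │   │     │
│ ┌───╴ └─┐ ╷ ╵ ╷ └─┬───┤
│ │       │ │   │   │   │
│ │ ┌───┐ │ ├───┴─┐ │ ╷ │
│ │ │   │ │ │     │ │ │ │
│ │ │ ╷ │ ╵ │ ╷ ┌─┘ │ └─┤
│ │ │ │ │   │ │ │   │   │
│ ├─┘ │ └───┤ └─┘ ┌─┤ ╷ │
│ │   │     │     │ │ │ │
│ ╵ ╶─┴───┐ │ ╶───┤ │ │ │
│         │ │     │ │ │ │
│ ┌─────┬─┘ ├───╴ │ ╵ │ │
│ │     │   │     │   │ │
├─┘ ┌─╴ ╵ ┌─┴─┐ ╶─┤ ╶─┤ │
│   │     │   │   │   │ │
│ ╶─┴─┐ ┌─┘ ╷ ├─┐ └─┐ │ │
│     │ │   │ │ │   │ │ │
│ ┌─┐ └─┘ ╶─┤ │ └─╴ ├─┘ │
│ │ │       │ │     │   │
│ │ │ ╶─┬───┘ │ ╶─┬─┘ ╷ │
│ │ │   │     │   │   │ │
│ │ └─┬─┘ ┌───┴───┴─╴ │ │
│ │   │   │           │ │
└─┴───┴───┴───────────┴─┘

Using BFS/flood-fill to find all reachable cells from A:
Maze size: 12 × 12 = 144 total cells
39 cell(s) are walled off and cannot be reached from A.
Reachable cells: 105

Reachable region (· marks reachable cells):

┌───────┬─────┬───┬─────┐
│A · · ·│· · ·│· ·│     │
│ ┌───╴ └─┐ ╷ ╵ ╷ └─┬───┤
│·│· · · ·│·│· ·│· ·│   │
│ │ ┌───┐ │ ├───┴─┐ │ ╷ │
│·│·│· ·│·│·│· · ·│·│ │ │
│ │ │ ╷ │ ╵ │ ╷ ┌─┘ │ └─┤
│·│·│·│·│· ·│·│·│· ·│   │
│ ├─┘ │ └───┤ └─┘ ┌─┤ ╷ │
│·│· ·│· · ·│· · ·│ │ │ │
│ ╵ ╶─┴───┐ │ ╶───┤ │ │ │
│· · · · ·│·│· · ·│ │ │ │
│ ┌─────┬─┘ ├───╴ │ ╵ │ │
│·│· · ·│· ·│· · ·│   │ │
├─┘ ┌─╴ ╵ ┌─┴─┐ ╶─┤ ╶─┤ │
│· ·│· · ·│· ·│· ·│   │ │
│ ╶─┴─┐ ┌─┘ ╷ ├─┐ └─┐ │ │
│· · ·│·│· ·│·│·│· ·│ │ │
│ ┌─┐ └─┘ ╶─┤ │ └─╴ ├─┘ │
│·│ │· · · ·│·│· · ·│   │
│ │ │ ╶─┬───┘ │ ╶─┬─┘ ╷ │
│·│ │· ·│· · ·│· ·│   │ │
│ │ └─┬─┘ ┌───┴───┴─╴ │ │
│·│   │· ·│           │ │
└─┴───┴───┴───────────┴─┘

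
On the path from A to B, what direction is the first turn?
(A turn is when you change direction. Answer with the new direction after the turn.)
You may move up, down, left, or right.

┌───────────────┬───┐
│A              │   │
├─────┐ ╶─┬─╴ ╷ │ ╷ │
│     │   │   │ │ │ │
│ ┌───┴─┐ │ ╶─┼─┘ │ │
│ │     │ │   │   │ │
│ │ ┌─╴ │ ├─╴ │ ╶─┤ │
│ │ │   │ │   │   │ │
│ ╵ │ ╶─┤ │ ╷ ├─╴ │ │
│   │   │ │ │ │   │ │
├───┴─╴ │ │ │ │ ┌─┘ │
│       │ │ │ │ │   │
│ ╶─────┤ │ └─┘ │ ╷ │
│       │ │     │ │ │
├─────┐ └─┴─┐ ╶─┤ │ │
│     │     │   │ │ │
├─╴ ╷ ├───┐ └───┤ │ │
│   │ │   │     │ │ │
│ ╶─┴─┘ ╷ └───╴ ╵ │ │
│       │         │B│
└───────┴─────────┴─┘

Directions: right, right, right, right, right, right, down, left, down, right, down, left, down, down, down, right, right, up, up, right, up, left, up, right, up, up, right, down, down, down, down, down, down, down, down, down
First turn direction: down

Solution:

┌───────────────┬───┐
│A → → → → → ↓  │↱ ↓│
├─────┐ ╶─┬─╴ ╷ │ ╷ │
│     │   │↓ ↲│ │↑│↓│
│ ┌───┴─┐ │ ╶─┼─┘ │ │
│ │     │ │↳ ↓│↱ ↑│↓│
│ │ ┌─╴ │ ├─╴ │ ╶─┤ │
│ │ │   │ │↓ ↲│↑ ↰│↓│
│ ╵ │ ╶─┤ │ ╷ ├─╴ │ │
│   │   │ │↓│ │↱ ↑│↓│
├───┴─╴ │ │ │ │ ┌─┘ │
│       │ │↓│ │↑│  ↓│
│ ╶─────┤ │ └─┘ │ ╷ │
│       │ │↳ → ↑│ │↓│
├─────┐ └─┴─┐ ╶─┤ │ │
│     │     │   │ │↓│
├─╴ ╷ ├───┐ └───┤ │ │
│   │ │   │     │ │↓│
│ ╶─┴─┘ ╷ └───╴ ╵ │ │
│       │         │B│
└───────┴─────────┴─┘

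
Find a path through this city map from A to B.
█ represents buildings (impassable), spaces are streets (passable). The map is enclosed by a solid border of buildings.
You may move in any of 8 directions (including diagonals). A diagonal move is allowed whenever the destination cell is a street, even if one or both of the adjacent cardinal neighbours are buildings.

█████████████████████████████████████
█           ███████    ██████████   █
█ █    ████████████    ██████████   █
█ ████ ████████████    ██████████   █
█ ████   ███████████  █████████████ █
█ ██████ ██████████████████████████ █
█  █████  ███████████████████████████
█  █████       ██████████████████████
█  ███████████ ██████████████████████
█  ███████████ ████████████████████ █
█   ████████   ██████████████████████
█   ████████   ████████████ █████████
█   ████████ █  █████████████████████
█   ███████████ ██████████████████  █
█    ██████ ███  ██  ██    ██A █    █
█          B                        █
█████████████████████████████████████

Finding the shortest path from A to B:
Movement: 8-directional
Path length: 18 steps
Directions: down-left → left → left → left → left → left → left → left → left → left → left → left → left → left → left → left → left → left

Solution:

█████████████████████████████████████
█           ███████    ██████████   █
█ █    ████████████    ██████████   █
█ ████ ████████████    ██████████   █
█ ████   ███████████  █████████████ █
█ ██████ ██████████████████████████ █
█  █████  ███████████████████████████
█  █████       ██████████████████████
█  ███████████ ██████████████████████
█  ███████████ ████████████████████ █
█   ████████   ██████████████████████
█   ████████   ████████████ █████████
█   ████████ █  █████████████████████
█   ███████████ ██████████████████  █
█    ██████ ███  ██  ██    ██A █    █
█          B←←←←←←←←←←←←←←←←←       █
█████████████████████████████████████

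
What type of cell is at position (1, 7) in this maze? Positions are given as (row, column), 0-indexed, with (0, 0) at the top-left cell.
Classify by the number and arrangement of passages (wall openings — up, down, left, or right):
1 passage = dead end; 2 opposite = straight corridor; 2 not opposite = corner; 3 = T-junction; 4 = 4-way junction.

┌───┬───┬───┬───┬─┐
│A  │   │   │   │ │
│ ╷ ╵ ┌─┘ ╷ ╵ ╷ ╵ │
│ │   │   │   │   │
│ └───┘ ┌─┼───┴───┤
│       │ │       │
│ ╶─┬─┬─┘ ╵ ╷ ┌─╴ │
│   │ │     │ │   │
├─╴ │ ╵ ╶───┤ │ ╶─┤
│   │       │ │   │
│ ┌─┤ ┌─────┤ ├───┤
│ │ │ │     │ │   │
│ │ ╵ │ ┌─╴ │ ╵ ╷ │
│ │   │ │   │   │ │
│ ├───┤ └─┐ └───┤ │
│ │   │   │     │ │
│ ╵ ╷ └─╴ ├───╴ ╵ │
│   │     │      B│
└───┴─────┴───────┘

Checking cell at (1, 7):
Number of passages: 2
Cell type: corner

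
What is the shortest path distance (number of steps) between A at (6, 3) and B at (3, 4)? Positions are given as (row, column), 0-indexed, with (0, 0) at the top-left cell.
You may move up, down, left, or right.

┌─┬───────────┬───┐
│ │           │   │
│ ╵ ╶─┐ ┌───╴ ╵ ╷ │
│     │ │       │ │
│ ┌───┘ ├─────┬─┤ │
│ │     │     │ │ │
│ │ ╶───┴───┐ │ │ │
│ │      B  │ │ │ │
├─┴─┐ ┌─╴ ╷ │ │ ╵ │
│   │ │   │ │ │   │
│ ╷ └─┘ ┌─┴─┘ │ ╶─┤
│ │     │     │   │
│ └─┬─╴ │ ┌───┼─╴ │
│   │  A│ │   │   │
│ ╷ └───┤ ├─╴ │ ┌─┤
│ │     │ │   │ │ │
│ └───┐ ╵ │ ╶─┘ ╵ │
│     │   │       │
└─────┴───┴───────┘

Finding path from (6, 3) to (3, 4):
Path: (6,3) → (5,3) → (4,3) → (4,4) → (3,4)
Distance: 4 steps

Solution:

┌─┬───────────┬───┐
│ │           │   │
│ ╵ ╶─┐ ┌───╴ ╵ ╷ │
│     │ │       │ │
│ ┌───┘ ├─────┬─┤ │
│ │     │     │ │ │
│ │ ╶───┴───┐ │ │ │
│ │      B  │ │ │ │
├─┴─┐ ┌─╴ ╷ │ │ ╵ │
│   │ │↱ ↑│ │ │   │
│ ╷ └─┘ ┌─┴─┘ │ ╶─┤
│ │    ↑│     │   │
│ └─┬─╴ │ ┌───┼─╴ │
│   │  A│ │   │   │
│ ╷ └───┤ ├─╴ │ ┌─┤
│ │     │ │   │ │ │
│ └───┐ ╵ │ ╶─┘ ╵ │
│     │   │       │
└─────┴───┴───────┘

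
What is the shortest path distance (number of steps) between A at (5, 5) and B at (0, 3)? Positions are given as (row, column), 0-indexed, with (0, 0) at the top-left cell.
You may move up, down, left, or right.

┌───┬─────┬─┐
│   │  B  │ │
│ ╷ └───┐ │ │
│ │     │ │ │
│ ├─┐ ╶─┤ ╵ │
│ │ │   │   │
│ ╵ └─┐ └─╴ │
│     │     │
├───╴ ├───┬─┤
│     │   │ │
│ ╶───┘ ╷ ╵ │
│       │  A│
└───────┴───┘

Finding path from (5, 5) to (0, 3):
Path: (5,5) → (5,4) → (4,4) → (4,3) → (5,3) → (5,2) → (5,1) → (5,0) → (4,0) → (4,1) → (4,2) → (3,2) → (3,1) → (3,0) → (2,0) → (1,0) → (0,0) → (0,1) → (1,1) → (1,2) → (2,2) → (2,3) → (3,3) → (3,4) → (3,5) → (2,5) → (2,4) → (1,4) → (0,4) → (0,3)
Distance: 29 steps

Solution:

┌───┬─────┬─┐
│↱ ↓│  B ↰│ │
│ ╷ └───┐ │ │
│↑│↳ ↓  │↑│ │
│ ├─┐ ╶─┤ ╵ │
│↑│ │↳ ↓│↑ ↰│
│ ╵ └─┐ └─╴ │
│↑ ← ↰│↳ → ↑│
├───╴ ├───┬─┤
│↱ → ↑│↓ ↰│ │
│ ╶───┘ ╷ ╵ │
│↑ ← ← ↲│↑ A│
└───────┴───┘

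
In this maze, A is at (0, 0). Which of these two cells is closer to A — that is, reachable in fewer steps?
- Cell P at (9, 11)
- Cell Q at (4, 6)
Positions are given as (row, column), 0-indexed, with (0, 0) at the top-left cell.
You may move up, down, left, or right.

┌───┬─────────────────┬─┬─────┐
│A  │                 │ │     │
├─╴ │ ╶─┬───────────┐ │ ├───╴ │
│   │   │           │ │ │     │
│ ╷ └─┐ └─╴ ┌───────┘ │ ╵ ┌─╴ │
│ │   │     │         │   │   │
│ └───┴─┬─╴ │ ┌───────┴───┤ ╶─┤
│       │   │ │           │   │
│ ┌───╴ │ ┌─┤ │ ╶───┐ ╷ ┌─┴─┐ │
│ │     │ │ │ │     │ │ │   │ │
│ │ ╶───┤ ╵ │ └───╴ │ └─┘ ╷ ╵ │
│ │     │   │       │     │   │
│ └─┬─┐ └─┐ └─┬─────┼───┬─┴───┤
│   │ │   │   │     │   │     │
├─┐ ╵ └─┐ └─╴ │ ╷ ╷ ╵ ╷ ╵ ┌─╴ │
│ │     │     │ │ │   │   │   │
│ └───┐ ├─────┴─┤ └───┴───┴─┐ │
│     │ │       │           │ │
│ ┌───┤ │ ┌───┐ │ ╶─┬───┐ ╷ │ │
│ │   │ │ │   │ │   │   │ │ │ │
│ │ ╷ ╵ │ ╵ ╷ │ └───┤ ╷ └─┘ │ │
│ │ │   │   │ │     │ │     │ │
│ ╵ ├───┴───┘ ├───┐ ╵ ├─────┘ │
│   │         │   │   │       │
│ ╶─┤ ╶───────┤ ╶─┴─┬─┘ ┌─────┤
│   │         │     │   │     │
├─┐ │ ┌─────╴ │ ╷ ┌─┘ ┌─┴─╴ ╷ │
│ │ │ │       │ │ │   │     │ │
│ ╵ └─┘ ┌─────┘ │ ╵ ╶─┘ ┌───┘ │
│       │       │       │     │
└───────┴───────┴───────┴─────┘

Shortest path A → P at (9, 11): 60 steps
Shortest path A → Q at (4, 6): 48 steps

Q is closer (48 steps vs 60 steps).

Path to P:

┌───┬─────────────────┬─┬─────┐
│A ↓│                 │ │     │
├─╴ │ ╶─┬───────────┐ │ ├───╴ │
│↓ ↲│   │           │ │ │     │
│ ╷ └─┐ └─╴ ┌───────┘ │ ╵ ┌─╴ │
│↓│   │     │         │   │   │
│ └───┴─┬─╴ │ ┌───────┴───┤ ╶─┤
│↓      │   │ │           │   │
│ ┌───╴ │ ┌─┤ │ ╶───┐ ╷ ┌─┴─┐ │
│↓│     │ │ │ │     │ │ │   │ │
│ │ ╶───┤ ╵ │ └───╴ │ └─┘ ╷ ╵ │
│↓│     │   │       │     │   │
│ └─┬─┐ └─┐ └─┬─────┼───┬─┴───┤
│↳ ↓│ │   │   │     │   │     │
├─┐ ╵ └─┐ └─╴ │ ╷ ╷ ╵ ╷ ╵ ┌─╴ │
│ │↳ → ↓│     │ │ │   │   │   │
│ └───┐ ├─────┴─┤ └───┴───┴─┐ │
│     │↓│↱ → → ↓│           │ │
│ ┌───┤ │ ┌───┐ │ ╶─┬───┐ ╷ │ │
│ │↓ ↰│↓│↑│↓ ↰│↓│   │↱ P│ │ │ │
│ │ ╷ ╵ │ ╵ ╷ │ └───┤ ╷ └─┘ │ │
│ │↓│↑ ↲│↑ ↲│↑│↳ → ↓│↑│     │ │
│ ╵ ├───┴───┘ ├───┐ ╵ ├─────┘ │
│↓ ↲│↱ → → → ↑│   │↳ ↑│       │
│ ╶─┤ ╶───────┤ ╶─┴─┬─┘ ┌─────┤
│↳ ↓│↑ ← ← ← ↰│     │   │     │
├─┐ │ ┌─────╴ │ ╷ ┌─┘ ┌─┴─╴ ╷ │
│ │↓│ │↱ → → ↑│ │ │   │     │ │
│ ╵ └─┘ ┌─────┘ │ ╵ ╶─┘ ┌───┘ │
│  ↳ → ↑│       │       │     │
└───────┴───────┴───────┴─────┘

Path to Q:

┌───┬─────────────────┬─┬─────┐
│A ↓│↱ → → → → → → → ↓│ │     │
├─╴ │ ╶─┬───────────┐ │ ├───╴ │
│↓ ↲│↑ ↰│           │↓│ │     │
│ ╷ └─┐ └─╴ ┌───────┘ │ ╵ ┌─╴ │
│↓│   │↑ ← ↰│↓ ← ← ← ↲│   │   │
│ └───┴─┬─╴ │ ┌───────┴───┤ ╶─┤
│↳ → → ↓│↱ ↑│↓│           │   │
│ ┌───╴ │ ┌─┤ │ ╶───┐ ╷ ┌─┴─┐ │
│ │↓ ← ↲│↑│ │Q│     │ │ │   │ │
│ │ ╶───┤ ╵ │ └───╴ │ └─┘ ╷ ╵ │
│ │↳ → ↓│↑ ↰│       │     │   │
│ └─┬─┐ └─┐ └─┬─────┼───┬─┴───┤
│   │ │↳ ↓│↑ ↰│     │   │     │
├─┐ ╵ └─┐ └─╴ │ ╷ ╷ ╵ ╷ ╵ ┌─╴ │
│ │     │↳ → ↑│ │ │   │   │   │
│ └───┐ ├─────┴─┤ └───┴───┴─┐ │
│     │ │       │           │ │
│ ┌───┤ │ ┌───┐ │ ╶─┬───┐ ╷ │ │
│ │   │ │ │   │ │   │   │ │ │ │
│ │ ╷ ╵ │ ╵ ╷ │ └───┤ ╷ └─┘ │ │
│ │ │   │   │ │     │ │     │ │
│ ╵ ├───┴───┘ ├───┐ ╵ ├─────┘ │
│   │         │   │   │       │
│ ╶─┤ ╶───────┤ ╶─┴─┬─┘ ┌─────┤
│   │         │     │   │     │
├─┐ │ ┌─────╴ │ ╷ ┌─┘ ┌─┴─╴ ╷ │
│ │ │ │       │ │ │   │     │ │
│ ╵ └─┘ ┌─────┘ │ ╵ ╶─┘ ┌───┘ │
│       │       │       │     │
└───────┴───────┴───────┴─────┘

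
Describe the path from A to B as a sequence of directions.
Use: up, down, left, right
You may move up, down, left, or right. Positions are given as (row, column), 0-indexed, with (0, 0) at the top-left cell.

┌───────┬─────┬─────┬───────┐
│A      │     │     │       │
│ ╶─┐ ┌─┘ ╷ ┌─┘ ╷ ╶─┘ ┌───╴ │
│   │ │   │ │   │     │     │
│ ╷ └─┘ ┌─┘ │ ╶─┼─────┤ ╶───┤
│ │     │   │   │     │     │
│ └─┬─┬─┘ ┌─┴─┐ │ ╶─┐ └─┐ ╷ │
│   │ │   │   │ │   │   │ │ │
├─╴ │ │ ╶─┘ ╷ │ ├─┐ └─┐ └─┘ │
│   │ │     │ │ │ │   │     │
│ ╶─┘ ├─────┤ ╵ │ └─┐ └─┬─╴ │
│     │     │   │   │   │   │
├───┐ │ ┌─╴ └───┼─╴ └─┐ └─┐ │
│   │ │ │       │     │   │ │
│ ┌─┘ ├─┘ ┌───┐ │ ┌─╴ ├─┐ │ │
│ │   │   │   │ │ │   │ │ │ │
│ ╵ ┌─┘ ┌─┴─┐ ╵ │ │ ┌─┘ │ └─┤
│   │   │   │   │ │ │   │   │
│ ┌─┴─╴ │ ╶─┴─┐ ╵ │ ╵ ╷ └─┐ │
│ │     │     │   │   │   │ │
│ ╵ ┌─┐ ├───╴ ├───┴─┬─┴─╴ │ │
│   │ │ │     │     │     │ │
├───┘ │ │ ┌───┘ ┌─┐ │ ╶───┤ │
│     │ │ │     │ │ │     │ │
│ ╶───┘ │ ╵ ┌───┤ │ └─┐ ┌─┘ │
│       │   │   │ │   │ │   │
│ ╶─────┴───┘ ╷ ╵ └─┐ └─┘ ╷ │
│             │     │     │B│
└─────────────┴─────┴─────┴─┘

Finding the path and converting it to directions:
Path through cells: (0,0) → (1,0) → (1,1) → (2,1) → (2,2) → (2,3) → (1,3) → (1,4) → (0,4) → (0,5) → (1,5) → (2,5) → (2,4) → (3,4) → (3,3) → (4,3) → (4,4) → (4,5) → (3,5) → (3,6) → (4,6) → (5,6) → (5,7) → (4,7) → (3,7) → (2,7) → (2,6) → (1,6) → (1,7) → (0,7) → (0,8) → (1,8) → (1,9) → (1,10) → (0,10) → (0,11) → (0,12) → (0,13) → (1,13) → (1,12) → (1,11) → (2,11) → (2,12) → (2,13) → (3,13) → (4,13) → (4,12) → (4,11) → (3,11) → (3,10) → (2,10) → (2,9) → (2,8) → (3,8) → (3,9) → (4,9) → (4,10) → (5,10) → (5,11) → (6,11) → (6,12) → (7,12) → (8,12) → (8,13) → (9,13) → (10,13) → (11,13) → (12,13) → (13,13)
Directions: down, right, down, right, right, up, right, up, right, down, down, left, down, left, down, right, right, up, right, down, down, right, up, up, up, left, up, right, up, right, down, right, right, up, right, right, right, down, left, left, down, right, right, down, down, left, left, up, left, up, left, left, down, right, down, right, down, right, down, right, down, down, right, down, down, down, down, down

Solution:

┌───────┬─────┬─────┬───────┐
│A      │↱ ↓  │↱ ↓  │↱ → → ↓│
│ ╶─┐ ┌─┘ ╷ ┌─┘ ╷ ╶─┘ ┌───╴ │
│↳ ↓│ │↱ ↑│↓│↱ ↑│↳ → ↑│↓ ← ↲│
│ ╷ └─┘ ┌─┘ │ ╶─┼─────┤ ╶───┤
│ │↳ → ↑│↓ ↲│↑ ↰│↓ ← ↰│↳ → ↓│
│ └─┬─┬─┘ ┌─┴─┐ │ ╶─┐ └─┐ ╷ │
│   │ │↓ ↲│↱ ↓│↑│↳ ↓│↑ ↰│ │↓│
├─╴ │ │ ╶─┘ ╷ │ ├─┐ └─┐ └─┘ │
│   │ │↳ → ↑│↓│↑│ │↳ ↓│↑ ← ↲│
│ ╶─┘ ├─────┤ ╵ │ └─┐ └─┬─╴ │
│     │     │↳ ↑│   │↳ ↓│   │
├───┐ │ ┌─╴ └───┼─╴ └─┐ └─┐ │
│   │ │ │       │     │↳ ↓│ │
│ ┌─┘ ├─┘ ┌───┐ │ ┌─╴ ├─┐ │ │
│ │   │   │   │ │ │   │ │↓│ │
│ ╵ ┌─┘ ┌─┴─┐ ╵ │ │ ┌─┘ │ └─┤
│   │   │   │   │ │ │   │↳ ↓│
│ ┌─┴─╴ │ ╶─┴─┐ ╵ │ ╵ ╷ └─┐ │
│ │     │     │   │   │   │↓│
│ ╵ ┌─┐ ├───╴ ├───┴─┬─┴─╴ │ │
│   │ │ │     │     │     │↓│
├───┘ │ │ ┌───┘ ┌─┐ │ ╶───┤ │
│     │ │ │     │ │ │     │↓│
│ ╶───┘ │ ╵ ┌───┤ │ └─┐ ┌─┘ │
│       │   │   │ │   │ │  ↓│
│ ╶─────┴───┘ ╷ ╵ └─┐ └─┘ ╷ │
│             │     │     │B│
└─────────────┴─────┴─────┴─┘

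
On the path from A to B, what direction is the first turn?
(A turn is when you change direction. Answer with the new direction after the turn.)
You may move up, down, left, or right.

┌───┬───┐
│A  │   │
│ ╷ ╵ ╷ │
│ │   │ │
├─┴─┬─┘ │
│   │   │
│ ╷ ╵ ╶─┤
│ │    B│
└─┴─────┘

Directions: right, down, right, up, right, down, down, left, down, right
First turn direction: down

Solution:

┌───┬───┐
│A ↓│↱ ↓│
│ ╷ ╵ ╷ │
│ │↳ ↑│↓│
├─┴─┬─┘ │
│   │↓ ↲│
│ ╷ ╵ ╶─┤
│ │  ↳ B│
└─┴─────┘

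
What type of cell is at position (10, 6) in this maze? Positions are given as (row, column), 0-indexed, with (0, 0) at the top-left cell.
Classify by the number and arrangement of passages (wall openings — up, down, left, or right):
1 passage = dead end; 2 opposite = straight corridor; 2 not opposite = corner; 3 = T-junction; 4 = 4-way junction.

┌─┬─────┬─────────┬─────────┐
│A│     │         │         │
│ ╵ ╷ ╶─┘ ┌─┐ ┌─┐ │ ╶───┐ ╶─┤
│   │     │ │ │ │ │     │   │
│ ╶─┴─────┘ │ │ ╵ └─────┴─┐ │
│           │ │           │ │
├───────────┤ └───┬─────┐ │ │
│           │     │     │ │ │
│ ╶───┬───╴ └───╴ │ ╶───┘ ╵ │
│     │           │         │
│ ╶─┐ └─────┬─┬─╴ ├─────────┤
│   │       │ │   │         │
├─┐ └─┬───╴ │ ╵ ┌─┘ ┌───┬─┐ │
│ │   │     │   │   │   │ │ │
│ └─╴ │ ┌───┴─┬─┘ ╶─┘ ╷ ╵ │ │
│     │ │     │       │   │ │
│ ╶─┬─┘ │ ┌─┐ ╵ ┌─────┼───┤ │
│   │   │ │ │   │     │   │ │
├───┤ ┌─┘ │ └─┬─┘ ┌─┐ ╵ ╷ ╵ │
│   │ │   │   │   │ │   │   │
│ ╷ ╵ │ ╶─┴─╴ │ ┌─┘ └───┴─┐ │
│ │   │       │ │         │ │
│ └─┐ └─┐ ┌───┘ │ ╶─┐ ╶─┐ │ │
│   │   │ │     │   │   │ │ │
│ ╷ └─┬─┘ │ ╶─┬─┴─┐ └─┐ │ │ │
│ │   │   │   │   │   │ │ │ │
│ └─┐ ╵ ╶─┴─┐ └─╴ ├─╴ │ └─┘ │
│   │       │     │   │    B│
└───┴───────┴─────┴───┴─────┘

Checking cell at (10, 6):
Number of passages: 2
Cell type: corner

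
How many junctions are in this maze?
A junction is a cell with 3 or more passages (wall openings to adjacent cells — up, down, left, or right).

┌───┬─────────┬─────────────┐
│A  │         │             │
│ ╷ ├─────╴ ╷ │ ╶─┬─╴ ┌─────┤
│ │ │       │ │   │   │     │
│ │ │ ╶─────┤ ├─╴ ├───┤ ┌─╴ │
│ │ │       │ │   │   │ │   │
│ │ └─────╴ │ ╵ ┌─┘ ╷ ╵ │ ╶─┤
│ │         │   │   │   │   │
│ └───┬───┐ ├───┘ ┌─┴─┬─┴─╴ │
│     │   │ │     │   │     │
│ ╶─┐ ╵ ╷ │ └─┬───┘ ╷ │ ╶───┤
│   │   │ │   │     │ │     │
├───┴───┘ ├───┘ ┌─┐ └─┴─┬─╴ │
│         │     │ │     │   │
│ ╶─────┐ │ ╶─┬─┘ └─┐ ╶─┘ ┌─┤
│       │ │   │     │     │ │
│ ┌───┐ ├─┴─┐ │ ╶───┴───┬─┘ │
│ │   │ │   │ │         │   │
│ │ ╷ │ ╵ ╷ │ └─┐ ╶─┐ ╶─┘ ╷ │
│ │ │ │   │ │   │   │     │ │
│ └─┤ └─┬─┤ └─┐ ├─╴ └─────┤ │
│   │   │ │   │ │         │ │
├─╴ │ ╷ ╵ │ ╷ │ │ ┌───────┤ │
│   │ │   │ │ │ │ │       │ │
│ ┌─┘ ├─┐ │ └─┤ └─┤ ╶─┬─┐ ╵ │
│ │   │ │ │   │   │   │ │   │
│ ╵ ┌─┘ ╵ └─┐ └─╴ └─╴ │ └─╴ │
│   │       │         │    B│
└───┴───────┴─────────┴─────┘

Checking each cell for number of passages:

Junctions found (3+ passages):
  (0, 5): 3 passages
  (0, 10): 3 passages
  (3, 5): 3 passages
  (4, 0): 3 passages
  (5, 9): 3 passages
  (6, 4): 3 passages
  (6, 10): 3 passages
  (7, 0): 3 passages
  (7, 8): 3 passages
  (8, 8): 3 passages
  (8, 10): 3 passages
  (8, 13): 3 passages
  (10, 2): 3 passages
  (10, 5): 3 passages
  (10, 9): 3 passages
  (11, 4): 3 passages
  (12, 13): 3 passages
  (13, 3): 3 passages
  (13, 4): 3 passages
  (13, 8): 3 passages
Total junctions: 20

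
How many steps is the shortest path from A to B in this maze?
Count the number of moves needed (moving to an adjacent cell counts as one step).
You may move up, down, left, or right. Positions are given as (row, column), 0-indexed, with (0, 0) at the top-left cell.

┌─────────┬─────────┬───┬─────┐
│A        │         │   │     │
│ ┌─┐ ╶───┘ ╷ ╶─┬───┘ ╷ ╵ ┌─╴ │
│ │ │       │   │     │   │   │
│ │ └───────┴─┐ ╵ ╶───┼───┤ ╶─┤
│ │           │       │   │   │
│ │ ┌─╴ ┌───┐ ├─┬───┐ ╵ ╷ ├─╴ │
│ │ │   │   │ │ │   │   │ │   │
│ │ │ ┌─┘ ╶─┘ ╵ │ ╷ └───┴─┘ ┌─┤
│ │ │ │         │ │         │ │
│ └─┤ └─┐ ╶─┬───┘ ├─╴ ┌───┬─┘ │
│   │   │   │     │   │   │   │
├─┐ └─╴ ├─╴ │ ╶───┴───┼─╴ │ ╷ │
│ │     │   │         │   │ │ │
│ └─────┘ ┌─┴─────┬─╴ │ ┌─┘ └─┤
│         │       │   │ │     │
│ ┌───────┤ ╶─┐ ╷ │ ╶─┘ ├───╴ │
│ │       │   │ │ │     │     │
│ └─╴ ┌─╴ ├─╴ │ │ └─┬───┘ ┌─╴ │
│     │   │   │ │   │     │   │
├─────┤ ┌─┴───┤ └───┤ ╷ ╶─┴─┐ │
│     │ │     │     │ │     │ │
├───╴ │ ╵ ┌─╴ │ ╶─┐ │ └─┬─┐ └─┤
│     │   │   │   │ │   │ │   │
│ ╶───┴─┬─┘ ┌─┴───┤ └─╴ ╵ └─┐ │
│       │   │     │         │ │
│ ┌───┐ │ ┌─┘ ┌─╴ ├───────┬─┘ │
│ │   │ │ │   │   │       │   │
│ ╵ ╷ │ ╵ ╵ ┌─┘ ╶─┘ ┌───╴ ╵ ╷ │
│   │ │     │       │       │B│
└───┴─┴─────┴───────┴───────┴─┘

Using BFS to find shortest path:
Start: (0, 0), End: (14, 14)
Path found:
(0,0) → (1,0) → (2,0) → (3,0) → (4,0) → (5,0) → (5,1) → (6,1) → (6,2) → (6,3) → (5,3) → (5,2) → (4,2) → (3,2) → (3,3) → (2,3) → (2,4) → (2,5) → (2,6) → (3,6) → (4,6) → (4,5) → (4,4) → (5,4) → (5,5) → (6,5) → (6,4) → (7,4) → (7,3) → (7,2) → (7,1) → (7,0) → (8,0) → (9,0) → (9,1) → (9,2) → (8,2) → (8,3) → (8,4) → (9,4) → (9,3) → (10,3) → (11,3) → (11,4) → (10,4) → (10,5) → (10,6) → (11,6) → (11,5) → (12,5) → (12,4) → (13,4) → (14,4) → (14,5) → (13,5) → (13,6) → (12,6) → (12,7) → (12,8) → (13,8) → (13,7) → (14,7) → (14,8) → (14,9) → (13,9) → (13,10) → (13,11) → (13,12) → (14,12) → (14,13) → (13,13) → (13,14) → (14,14)
Number of steps: 72

Solution:

┌─────────┬─────────┬───┬─────┐
│A        │         │   │     │
│ ┌─┐ ╶───┘ ╷ ╶─┬───┘ ╷ ╵ ┌─╴ │
│↓│ │       │   │     │   │   │
│ │ └───────┴─┐ ╵ ╶───┼───┤ ╶─┤
│↓│    ↱ → → ↓│       │   │   │
│ │ ┌─╴ ┌───┐ ├─┬───┐ ╵ ╷ ├─╴ │
│↓│ │↱ ↑│   │↓│ │   │   │ │   │
│ │ │ ┌─┘ ╶─┘ ╵ │ ╷ └───┴─┘ ┌─┤
│↓│ │↑│  ↓ ← ↲  │ │         │ │
│ └─┤ └─┐ ╶─┬───┘ ├─╴ ┌───┬─┘ │
│↳ ↓│↑ ↰│↳ ↓│     │   │   │   │
├─┐ └─╴ ├─╴ │ ╶───┴───┼─╴ │ ╷ │
│ │↳ → ↑│↓ ↲│         │   │ │ │
│ └─────┘ ┌─┴─────┬─╴ │ ┌─┘ └─┤
│↓ ← ← ← ↲│       │   │ │     │
│ ┌───────┤ ╶─┐ ╷ │ ╶─┘ ├───╴ │
│↓│  ↱ → ↓│   │ │ │     │     │
│ └─╴ ┌─╴ ├─╴ │ │ └─┬───┘ ┌─╴ │
│↳ → ↑│↓ ↲│   │ │   │     │   │
├─────┤ ┌─┴───┤ └───┤ ╷ ╶─┴─┐ │
│     │↓│↱ → ↓│     │ │     │ │
├───╴ │ ╵ ┌─╴ │ ╶─┐ │ └─┬─┐ └─┤
│     │↳ ↑│↓ ↲│   │ │   │ │   │
│ ╶───┴─┬─┘ ┌─┴───┤ └─╴ ╵ └─┐ │
│       │↓ ↲│↱ → ↓│         │ │
│ ┌───┐ │ ┌─┘ ┌─╴ ├───────┬─┘ │
│ │   │ │↓│↱ ↑│↓ ↲│↱ → → ↓│↱ ↓│
│ ╵ ╷ │ ╵ ╵ ┌─┘ ╶─┘ ┌───╴ ╵ ╷ │
│   │ │  ↳ ↑│  ↳ → ↑│    ↳ ↑│B│
└───┴─┴─────┴───────┴───────┴─┘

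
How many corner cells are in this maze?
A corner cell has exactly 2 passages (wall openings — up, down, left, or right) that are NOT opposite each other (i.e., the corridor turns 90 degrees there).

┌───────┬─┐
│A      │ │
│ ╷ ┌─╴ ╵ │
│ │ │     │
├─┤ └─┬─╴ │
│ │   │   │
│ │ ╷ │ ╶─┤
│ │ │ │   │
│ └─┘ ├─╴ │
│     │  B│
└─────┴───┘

Counting corner cells (2 non-opposite passages):
Total corners: 10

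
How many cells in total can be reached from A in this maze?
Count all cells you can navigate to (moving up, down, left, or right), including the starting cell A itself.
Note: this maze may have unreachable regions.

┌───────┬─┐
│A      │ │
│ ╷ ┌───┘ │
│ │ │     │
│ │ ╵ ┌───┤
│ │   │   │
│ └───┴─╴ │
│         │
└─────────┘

Using BFS/flood-fill to find all reachable cells from A:
Maze size: 4 × 5 = 20 total cells
All cells are reachable — the maze is fully connected.
Reachable cells: 20

Reachable region (· marks reachable cells):

┌───────┬─┐
│A · · ·│·│
│ ╷ ┌───┘ │
│·│·│· · ·│
│ │ ╵ ┌───┤
│·│· ·│· ·│
│ └───┴─╴ │
│· · · · ·│
└─────────┘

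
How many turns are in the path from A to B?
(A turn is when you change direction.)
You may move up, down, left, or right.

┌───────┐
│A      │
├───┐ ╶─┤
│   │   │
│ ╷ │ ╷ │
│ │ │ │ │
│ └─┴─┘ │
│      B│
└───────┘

Directions: right, right, down, right, down, down
Number of turns: 3

Solution:

┌───────┐
│A → ↓  │
├───┐ ╶─┤
│   │↳ ↓│
│ ╷ │ ╷ │
│ │ │ │↓│
│ └─┴─┘ │
│      B│
└───────┘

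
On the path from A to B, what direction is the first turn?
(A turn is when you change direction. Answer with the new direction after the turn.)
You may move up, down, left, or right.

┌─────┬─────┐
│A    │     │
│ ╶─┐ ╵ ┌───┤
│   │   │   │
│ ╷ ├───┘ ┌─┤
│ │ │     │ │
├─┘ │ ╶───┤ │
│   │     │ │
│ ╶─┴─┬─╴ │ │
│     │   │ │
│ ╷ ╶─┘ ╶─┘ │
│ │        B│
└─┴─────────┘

Directions: down, right, down, down, left, down, right, down, right, right, right, right
First turn direction: right

Solution:

┌─────┬─────┐
│A    │     │
│ ╶─┐ ╵ ┌───┤
│↳ ↓│   │   │
│ ╷ ├───┘ ┌─┤
│ │↓│     │ │
├─┘ │ ╶───┤ │
│↓ ↲│     │ │
│ ╶─┴─┬─╴ │ │
│↳ ↓  │   │ │
│ ╷ ╶─┘ ╶─┘ │
│ │↳ → → → B│
└─┴─────────┘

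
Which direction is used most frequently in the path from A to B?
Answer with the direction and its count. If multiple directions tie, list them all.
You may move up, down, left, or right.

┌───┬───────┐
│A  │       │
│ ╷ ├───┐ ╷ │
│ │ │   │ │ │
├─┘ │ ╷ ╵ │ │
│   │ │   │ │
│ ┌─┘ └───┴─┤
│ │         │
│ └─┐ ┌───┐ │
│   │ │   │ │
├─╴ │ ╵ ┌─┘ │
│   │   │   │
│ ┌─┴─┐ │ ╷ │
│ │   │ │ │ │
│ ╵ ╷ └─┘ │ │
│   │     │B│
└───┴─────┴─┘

Directions: right, down, down, left, down, down, right, down, left, down, down, right, up, right, down, right, right, up, up, right, down, down
Counts: {'right': 7, 'down': 10, 'left': 2, 'up': 3}
Most common: down (10 times)

Solution:

┌───┬───────┐
│A ↓│       │
│ ╷ ├───┐ ╷ │
│ │↓│   │ │ │
├─┘ │ ╷ ╵ │ │
│↓ ↲│ │   │ │
│ ┌─┘ └───┴─┤
│↓│         │
│ └─┐ ┌───┐ │
│↳ ↓│ │   │ │
├─╴ │ ╵ ┌─┘ │
│↓ ↲│   │↱ ↓│
│ ┌─┴─┐ │ ╷ │
│↓│↱ ↓│ │↑│↓│
│ ╵ ╷ └─┘ │ │
│↳ ↑│↳ → ↑│B│
└───┴─────┴─┘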